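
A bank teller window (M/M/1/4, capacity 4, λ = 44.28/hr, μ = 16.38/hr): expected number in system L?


ρ = 44.28/16.38 = 2.7033
L = ρ[1 − (K+1)ρ^K + Kρ^(K+1)] / [(1−ρ)(1−ρ^(K+1))]
Numerator: 2.7033·(1 − 5·53.404132 + 4·144.367213) = 841.936878
Denominator: (-1.7033)·(-143.367213) = 244.196902
L = 841.936878/244.196902 = 3.4478

Final: 3.4478


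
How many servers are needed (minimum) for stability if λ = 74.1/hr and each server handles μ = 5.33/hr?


Stability requires cμ > λ ⇔ c > λ/μ.
λ/μ = 74.1/5.33 = 13.9024
Minimum integer c = ⌊13.9024⌋ + 1 = 14
Check: 14·5.33 = 74.62 > 74.1, while 13·5.33 = 69.29 ≤ 74.1

Final: 14 servers


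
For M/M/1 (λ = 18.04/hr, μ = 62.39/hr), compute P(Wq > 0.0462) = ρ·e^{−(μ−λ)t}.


ρ = 18.04/62.39 = 0.2891
P(Wq > t) = ρ·e^{−(μ−λ)t} = 0.2891·e^{−2.0490}
= 0.2891·0.128868 = 0.037262

Final: 0.037262


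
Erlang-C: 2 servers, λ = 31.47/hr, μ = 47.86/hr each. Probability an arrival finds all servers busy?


a = λ/μ = 0.6575; ρ = a/2 = 0.3288
P₀ = 0.505150 (from M/M/c formula)
C(c,a) = [a^c/(c!(1−ρ))]·P₀ = [0.43236/(2·0.6712)]·0.505150
= 0.32207·0.505150 = 0.162693

Final: 0.162693


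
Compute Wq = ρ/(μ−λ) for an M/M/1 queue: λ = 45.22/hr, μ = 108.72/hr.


ρ = 45.22/108.72 = 0.4159
Wq = ρ/(μ−λ) = 0.4159/(108.72 − 45.22) = 0.4159/63.50 = 0.006550 hr

Final: 0.006550 hr


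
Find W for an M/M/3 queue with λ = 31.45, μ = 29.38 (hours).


a = 1.0705; ρ = 0.3568; P₀ = 0.337696
Lq = P₀·a^c·ρ/(c!(1−ρ)²) = 0.05955
Wq = Lq/λ = 0.05955/31.45 = 0.001893 hr
W = Wq + 1/μ = 0.001893 + 0.03404 = 0.03593 hr

Final: 0.03593 hr


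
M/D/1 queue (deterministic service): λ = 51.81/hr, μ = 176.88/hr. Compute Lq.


ρ = 51.81/176.88 = 0.2929
M/D/1: Lq = ρ²/(2(1−ρ)) = 0.08580/(2·0.7071) = 0.06067

Final: 0.06067


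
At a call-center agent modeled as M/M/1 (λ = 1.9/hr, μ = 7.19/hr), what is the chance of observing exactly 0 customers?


ρ = 1.9/7.19 = 0.2643
P_n = (1−ρ)·ρ^n = (1 − 0.2643)·0.2643^0 = 0.7357·1.000000 = 0.735744

Final: 0.735744


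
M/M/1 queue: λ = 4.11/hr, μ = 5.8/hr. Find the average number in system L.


ρ = λ/μ = 4.11/5.8 = 0.7086
L = ρ/(1−ρ) = 0.7086/(1 − 0.7086) = 0.7086/0.2914 = 2.4320

Final: 2.4320


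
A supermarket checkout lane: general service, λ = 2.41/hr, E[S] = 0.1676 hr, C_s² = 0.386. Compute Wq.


ρ = λ·E[S] = 2.41·0.1676 = 0.4039
E[S²] = E[S]²(1+C_s²) = 0.1676²·(1+0.386) = 0.038932
Wq = λ·E[S²]/(2(1−ρ)) = 2.41·0.038932/(2·0.5961) = 0.07870 hr

Final: 0.07870 hr


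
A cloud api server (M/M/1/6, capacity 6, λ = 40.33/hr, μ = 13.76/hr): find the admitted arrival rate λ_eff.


ρ = 2.9310; P_K = (1−ρ)ρ^6/(1−ρ^7) = 0.659170
λ_eff = λ(1 − P_K) = 40.33·(1 − 0.659170) = 40.33·0.340830 = 13.7457 /hr

Final: 13.7457 /hr


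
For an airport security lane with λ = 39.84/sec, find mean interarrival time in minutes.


Mean interarrival time = 1/λ = 1/39.84 second = 0.02510 second
In minutes: 0.02510 × 0.0166667 = 0.0004183 min

Final: 0.0004183 min


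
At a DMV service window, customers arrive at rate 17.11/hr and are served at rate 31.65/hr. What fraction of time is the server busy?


ρ = λ/μ = 17.11/31.65 = 0.5406

Final: 0.5406


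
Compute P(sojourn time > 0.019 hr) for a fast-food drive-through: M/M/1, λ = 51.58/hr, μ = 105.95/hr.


W ~ Exponential(μ−λ) for M/M/1.
μ − λ = 105.95 − 51.58 = 54.3700
P(W > t) = e^{−(μ−λ)t} = e^{−1.0330} = 0.355927

Final: 0.355927


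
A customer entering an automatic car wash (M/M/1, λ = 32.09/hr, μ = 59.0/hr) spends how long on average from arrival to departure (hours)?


W = 1/(μ−λ) = 1/(59.0 − 32.09) = 1/26.91 = 0.03716 hr

Final: 0.03716 hr


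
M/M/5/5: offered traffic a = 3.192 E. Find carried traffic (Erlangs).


B(5,3.192) = 0.126706 (Erlang-B)
Carried load = a(1 − B) = 3.192·(1 − 0.126706) = 3.192·0.873294 = 2.7876 E

Final: 2.7876 Erlangs


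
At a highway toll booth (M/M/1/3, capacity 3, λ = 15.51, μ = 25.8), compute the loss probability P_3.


ρ = λ/μ = 15.51/25.8 = 0.6012
P_K = (1−ρ)ρ^K/(1−ρ^(K+1)) = (0.3988·0.217258)/(1 − 0.130608)
= 0.086651/0.869392 = 0.099668

Final: 0.099668


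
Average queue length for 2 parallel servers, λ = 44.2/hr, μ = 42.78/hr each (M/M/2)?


a = λ/μ = 1.0332; ρ = a/2 = 0.5166
P₀ = 0.318742
Lq = P₀·a^c·ρ / (c!·(1−ρ)²) = 0.318742·1.06749·0.5166/(2·0.23368)
= 0.37610

Final: 0.37610


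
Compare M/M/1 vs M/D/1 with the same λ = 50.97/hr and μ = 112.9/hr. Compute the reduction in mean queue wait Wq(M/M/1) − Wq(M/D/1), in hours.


ρ = 50.97/112.9 = 0.4515
Wq(M/M/1) = ρ/(μ−λ) = 0.4515/61.93 = 0.007290 hr
Wq(M/D/1) = ρ/(2(μ−λ)) = 0.003645 hr
Savings = 0.007290 − 0.003645 = 0.003645 hr

Final: 0.003645 hr


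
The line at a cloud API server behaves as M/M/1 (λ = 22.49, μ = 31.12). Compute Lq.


ρ = 22.49/31.12 = 0.7227
Lq = ρ²/(1−ρ) = 0.5223/0.2773 = 1.8833

Final: 1.8833


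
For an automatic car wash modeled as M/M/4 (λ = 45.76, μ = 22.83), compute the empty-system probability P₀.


a = λ/μ = 45.76/22.83 = 2.0044; ρ = a/c = 0.5011
Σ_{k=0}^{3} a^k/k! (terms k=0..3) = 1.00000 + 2.00438 + 2.00877 + 1.34211 = 6.35526
Tail: a^4/(4!(1−ρ)) = 16.14063/(24·0.4989) = 1.34800
P₀ = 1/(6.35526 + 1.34800) = 1/7.70327 = 0.129815

Final: 0.129815


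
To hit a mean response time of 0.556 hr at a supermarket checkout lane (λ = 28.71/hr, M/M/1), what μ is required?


W = 1/(μ−λ) ⇒ μ − λ = 1/W = 1/0.556 = 1.7986
μ = λ + 1/W = 28.71 + 1.7986 = 30.5086 per hr

Final: 30.5086 /hr


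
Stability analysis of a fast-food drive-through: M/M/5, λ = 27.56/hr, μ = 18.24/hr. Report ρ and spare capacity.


Total capacity cμ = 5·18.24 = 91.20/hr
ρ = λ/(cμ) = 27.56/91.20 = 0.3022
Stable ⇔ ρ < 1: YES
Spare capacity = cμ − λ = 91.20 − 27.56 = 63.64/hr

Final: ρ = 0.3022; stable; margin = 63.64/hr


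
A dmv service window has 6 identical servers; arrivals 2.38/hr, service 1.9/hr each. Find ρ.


ρ = λ/(cμ) = 2.38/(6·1.9) = 2.38/11.40 = 0.2088

Final: 0.2088


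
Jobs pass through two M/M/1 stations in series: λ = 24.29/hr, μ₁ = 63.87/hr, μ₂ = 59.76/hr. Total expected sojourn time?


Each node sees arrival rate λ = 24.29/hr (tandem ⇒ throughput preserved).
W₁ = 1/(μ₁−λ) = 1/(63.87−24.29) = 0.02527 hr
W₂ = 1/(μ₂−λ) = 1/(59.76−24.29) = 0.02819 hr
W_total = W₁ + W₂ = 0.02527 + 0.02819 = 0.05346 hr

Final: 0.05346 hr


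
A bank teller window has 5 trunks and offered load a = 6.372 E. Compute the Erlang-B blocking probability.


B(c,a) = (a^c/c!) / Σ_{k=0}^{c} a^k/k!
a^5/5! = 87.538195
Σ terms (k=0..5): 1.00000 + 6.37200 + 20.30119 + 43.11973 + 68.68973 + 87.53820 = 227.020852
B = 87.538195/227.020852 = 0.385595

Final: 0.385595


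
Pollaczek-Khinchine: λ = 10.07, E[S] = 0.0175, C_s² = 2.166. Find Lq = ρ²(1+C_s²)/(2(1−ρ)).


ρ = λ·E[S] = 10.07·0.0175 = 0.1762
Lq = ρ²(1+C_s²)/(2(1−ρ)) = 0.03106·(1+2.166)/(2·0.8238)
= 0.03106·3.1660/1.6475 = 0.05968

Final: 0.05968


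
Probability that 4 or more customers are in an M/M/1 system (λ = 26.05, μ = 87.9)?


ρ = 26.05/87.9 = 0.2964
P(N ≥ n) = ρ^n = 0.2964^4 = 0.007714

Final: 0.007714


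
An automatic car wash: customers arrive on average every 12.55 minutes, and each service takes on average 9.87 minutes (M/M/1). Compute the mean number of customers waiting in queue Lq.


λ = 60/12.55 = 4.7809 /hr
μ = 60/9.87 = 6.0790 /hr
ρ = λ/μ = 4.7809/6.0790 = 0.7865
Lq = ρ²/(1−ρ) = 0.6185/0.2135 = 2.8964

Final: 2.8964


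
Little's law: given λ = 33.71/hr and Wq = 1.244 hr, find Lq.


Lq = λWq = 33.71·1.244 = 41.9352

Final: 41.9352


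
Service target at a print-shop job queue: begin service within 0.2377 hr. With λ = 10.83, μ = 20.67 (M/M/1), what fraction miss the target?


ρ = 10.83/20.67 = 0.5239
P(Wq > t) = ρ·e^{−(μ−λ)t} = 0.5239·e^{−2.3390}
= 0.5239·0.096427 = 0.050523

Final: 0.050523


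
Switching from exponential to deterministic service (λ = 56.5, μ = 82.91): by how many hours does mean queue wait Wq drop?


ρ = 56.5/82.91 = 0.6815
Wq(M/M/1) = ρ/(μ−λ) = 0.6815/26.41 = 0.02580 hr
Wq(M/D/1) = ρ/(2(μ−λ)) = 0.01290 hr
Savings = 0.02580 − 0.01290 = 0.01290 hr

Final: 0.01290 hr


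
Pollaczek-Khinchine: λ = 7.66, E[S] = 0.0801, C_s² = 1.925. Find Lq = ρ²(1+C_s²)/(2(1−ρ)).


ρ = λ·E[S] = 7.66·0.0801 = 0.6136
Lq = ρ²(1+C_s²)/(2(1−ρ)) = 0.3765·(1+1.925)/(2·0.3864)
= 0.3765·2.9250/0.7729 = 1.42476

Final: 1.42476


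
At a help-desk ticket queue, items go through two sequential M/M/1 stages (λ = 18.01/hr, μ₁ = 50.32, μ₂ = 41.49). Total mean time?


Each node sees arrival rate λ = 18.01/hr (tandem ⇒ throughput preserved).
W₁ = 1/(μ₁−λ) = 1/(50.32−18.01) = 0.03095 hr
W₂ = 1/(μ₂−λ) = 1/(41.49−18.01) = 0.04259 hr
W_total = W₁ + W₂ = 0.03095 + 0.04259 = 0.07354 hr

Final: 0.07354 hr


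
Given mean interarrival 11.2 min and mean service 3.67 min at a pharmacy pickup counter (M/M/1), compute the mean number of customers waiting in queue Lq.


λ = 60/11.2 = 5.3571 /hr
μ = 60/3.67 = 16.3488 /hr
ρ = λ/μ = 5.3571/16.3488 = 0.3277
Lq = ρ²/(1−ρ) = 0.1074/0.6723 = 0.1597

Final: 0.1597


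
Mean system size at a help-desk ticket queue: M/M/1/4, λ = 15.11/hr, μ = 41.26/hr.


ρ = 15.11/41.26 = 0.3662
L = ρ[1 − (K+1)ρ^K + Kρ^(K+1)] / [(1−ρ)(1−ρ^(K+1))]
Numerator: 0.3662·(1 − 5·0.017986 + 4·0.006587) = 0.342929
Denominator: (0.6338)·(0.993413) = 0.629611
L = 0.342929/0.629611 = 0.5447

Final: 0.5447


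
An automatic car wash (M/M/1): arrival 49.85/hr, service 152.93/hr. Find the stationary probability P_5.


ρ = 49.85/152.93 = 0.3260
P_n = (1−ρ)·ρ^n = (1 − 0.3260)·0.3260^5 = 0.6740·0.003680 = 0.002481

Final: 0.002481


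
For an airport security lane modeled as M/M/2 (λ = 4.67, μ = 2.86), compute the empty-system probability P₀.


a = λ/μ = 4.67/2.86 = 1.6329; ρ = a/c = 0.8164
Σ_{k=0}^{1} a^k/k! (terms k=0..1) = 1.00000 + 1.63287 = 2.63287
Tail: a^2/(2!(1−ρ)) = 2.66626/(2·0.1836) = 7.26237
P₀ = 1/(2.63287 + 7.26237) = 1/9.89524 = 0.101059

Final: 0.101059


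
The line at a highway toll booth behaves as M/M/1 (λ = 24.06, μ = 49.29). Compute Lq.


ρ = 24.06/49.29 = 0.4881
Lq = ρ²/(1−ρ) = 0.2383/0.5119 = 0.4655

Final: 0.4655


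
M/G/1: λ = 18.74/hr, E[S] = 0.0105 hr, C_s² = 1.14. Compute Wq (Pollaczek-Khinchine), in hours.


ρ = λ·E[S] = 18.74·0.0105 = 0.1968
E[S²] = E[S]²(1+C_s²) = 0.0105²·(1+1.14) = 0.0002359
Wq = λ·E[S²]/(2(1−ρ)) = 18.74·0.0002359/(2·0.8032) = 0.002752 hr

Final: 0.002752 hr


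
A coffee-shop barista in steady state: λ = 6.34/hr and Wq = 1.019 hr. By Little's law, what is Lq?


Lq = λWq = 6.34·1.019 = 6.4605

Final: 6.4605


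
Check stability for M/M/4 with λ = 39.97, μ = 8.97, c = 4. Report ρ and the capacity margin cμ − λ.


Total capacity cμ = 4·8.97 = 35.88/hr
ρ = λ/(cμ) = 39.97/35.88 = 1.1140
Stable ⇔ ρ < 1: NO
Spare capacity = cμ − λ = 35.88 − 39.97 = -4.09/hr

Final: ρ = 1.1140; unstable; margin = -4.09/hr


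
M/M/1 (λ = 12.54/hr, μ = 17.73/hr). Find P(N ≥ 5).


ρ = 12.54/17.73 = 0.7073
P(N ≥ n) = ρ^n = 0.7073^5 = 0.176988

Final: 0.176988


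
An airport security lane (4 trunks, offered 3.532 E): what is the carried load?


B(4,3.532) = 0.263621 (Erlang-B)
Carried load = a(1 − B) = 3.532·(1 − 0.263621) = 3.532·0.736379 = 2.6009 E

Final: 2.6009 Erlangs


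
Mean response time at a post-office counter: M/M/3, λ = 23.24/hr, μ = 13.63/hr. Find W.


a = 1.7051; ρ = 0.5684; P₀ = 0.164672
Lq = P₀·a^c·ρ/(c!(1−ρ)²) = 0.41500
Wq = Lq/λ = 0.41500/23.24 = 0.01786 hr
W = Wq + 1/μ = 0.01786 + 0.07337 = 0.09122 hr

Final: 0.09122 hr


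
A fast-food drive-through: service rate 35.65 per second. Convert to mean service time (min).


Mean service time = 1/μ = 1/35.65 second = 0.02805 second
In minutes: 0.02805 × 0.0166667 = 0.0004675 min

Final: 0.0004675 min


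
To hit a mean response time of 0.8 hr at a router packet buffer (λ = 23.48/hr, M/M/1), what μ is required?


W = 1/(μ−λ) ⇒ μ − λ = 1/W = 1/0.8 = 1.2500
μ = λ + 1/W = 23.48 + 1.2500 = 24.7300 per hr

Final: 24.7300 /hr


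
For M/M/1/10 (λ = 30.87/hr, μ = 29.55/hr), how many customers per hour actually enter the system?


ρ = 1.0447; P_K = (1−ρ)ρ^10/(1−ρ^11) = 0.112038
λ_eff = λ(1 − P_K) = 30.87·(1 − 0.112038) = 30.87·0.887962 = 27.4114 /hr

Final: 27.4114 /hr


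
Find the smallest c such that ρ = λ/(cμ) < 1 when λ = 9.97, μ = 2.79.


Stability requires cμ > λ ⇔ c > λ/μ.
λ/μ = 9.97/2.79 = 3.5735
Minimum integer c = ⌊3.5735⌋ + 1 = 4
Check: 4·2.79 = 11.16 > 9.97, while 3·2.79 = 8.37 ≤ 9.97

Final: 4 servers


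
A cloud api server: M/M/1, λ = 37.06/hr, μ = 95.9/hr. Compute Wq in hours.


ρ = 37.06/95.9 = 0.3864
Wq = ρ/(μ−λ) = 0.3864/(95.9 − 37.06) = 0.3864/58.84 = 0.006568 hr

Final: 0.006568 hr


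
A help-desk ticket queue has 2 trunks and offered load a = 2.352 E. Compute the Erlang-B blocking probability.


B(c,a) = (a^c/c!) / Σ_{k=0}^{c} a^k/k!
a^2/2! = 2.765952
Σ terms (k=0..2): 1.00000 + 2.35200 + 2.76595 = 6.117952
B = 2.765952/6.117952 = 0.452104

Final: 0.452104


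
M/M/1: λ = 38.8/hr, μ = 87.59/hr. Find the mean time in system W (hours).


W = 1/(μ−λ) = 1/(87.59 − 38.8) = 1/48.79 = 0.02050 hr

Final: 0.02050 hr


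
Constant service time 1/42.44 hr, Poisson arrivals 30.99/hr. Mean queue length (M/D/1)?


ρ = 30.99/42.44 = 0.7302
M/D/1: Lq = ρ²/(2(1−ρ)) = 0.5332/(2·0.2698) = 0.98817

Final: 0.98817


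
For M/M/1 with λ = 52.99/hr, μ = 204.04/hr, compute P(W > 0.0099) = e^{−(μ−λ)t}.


W ~ Exponential(μ−λ) for M/M/1.
μ − λ = 204.04 − 52.99 = 151.0500
P(W > t) = e^{−(μ−λ)t} = e^{−1.4954} = 0.224160

Final: 0.224160


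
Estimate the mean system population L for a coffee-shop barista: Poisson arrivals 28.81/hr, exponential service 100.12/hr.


ρ = λ/μ = 28.81/100.12 = 0.2878
L = ρ/(1−ρ) = 0.2878/(1 − 0.2878) = 0.2878/0.7122 = 0.4040

Final: 0.4040


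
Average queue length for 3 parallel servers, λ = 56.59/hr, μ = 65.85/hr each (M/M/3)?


a = λ/μ = 0.8594; ρ = a/3 = 0.2865
P₀ = 0.420718
Lq = P₀·a^c·ρ / (c!·(1−ρ)²) = 0.420718·0.63468·0.2865/(6·0.50914)
= 0.02504

Final: 0.02504


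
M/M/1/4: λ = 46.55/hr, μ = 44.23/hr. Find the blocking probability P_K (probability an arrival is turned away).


ρ = λ/μ = 46.55/44.23 = 1.0525
P_K = (1−ρ)ρ^K/(1−ρ^(K+1)) = (-0.05245·1.226905)/(1 − 1.291260)
= -0.064355/-0.291260 = 0.220954

Final: 0.220954


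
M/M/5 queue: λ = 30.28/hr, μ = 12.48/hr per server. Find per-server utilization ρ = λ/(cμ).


ρ = λ/(cμ) = 30.28/(5·12.48) = 30.28/62.40 = 0.4853

Final: 0.4853


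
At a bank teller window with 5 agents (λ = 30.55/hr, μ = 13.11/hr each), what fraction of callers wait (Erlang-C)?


a = λ/μ = 2.3303; ρ = a/5 = 0.4661
P₀ = 0.095644 (from M/M/c formula)
C(c,a) = [a^c/(c!(1−ρ))]·P₀ = [68.71359/(120·0.5339)]·0.095644
= 1.07242·0.095644 = 0.102571

Final: 0.102571


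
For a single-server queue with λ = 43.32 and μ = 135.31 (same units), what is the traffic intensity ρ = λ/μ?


ρ = λ/μ = 43.32/135.31 = 0.3202

Final: 0.3202


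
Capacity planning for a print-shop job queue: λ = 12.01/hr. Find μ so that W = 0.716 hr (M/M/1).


W = 1/(μ−λ) ⇒ μ − λ = 1/W = 1/0.716 = 1.3966
μ = λ + 1/W = 12.01 + 1.3966 = 13.4066 per hr

Final: 13.4066 /hr


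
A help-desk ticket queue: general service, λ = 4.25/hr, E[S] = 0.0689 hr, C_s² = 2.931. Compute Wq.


ρ = λ·E[S] = 4.25·0.0689 = 0.2928
E[S²] = E[S]²(1+C_s²) = 0.0689²·(1+2.931) = 0.018661
Wq = λ·E[S²]/(2(1−ρ)) = 4.25·0.018661/(2·0.7072) = 0.05608 hr

Final: 0.05608 hr


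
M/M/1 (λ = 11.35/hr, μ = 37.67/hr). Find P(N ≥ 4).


ρ = 11.35/37.67 = 0.3013
P(N ≥ n) = ρ^n = 0.3013^4 = 0.008241

Final: 0.008241


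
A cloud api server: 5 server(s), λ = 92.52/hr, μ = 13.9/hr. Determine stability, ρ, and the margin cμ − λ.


Total capacity cμ = 5·13.9 = 69.50/hr
ρ = λ/(cμ) = 92.52/69.50 = 1.3312
Stable ⇔ ρ < 1: NO
Spare capacity = cμ − λ = 69.50 − 92.52 = -23.02/hr

Final: ρ = 1.3312; unstable; margin = -23.02/hr


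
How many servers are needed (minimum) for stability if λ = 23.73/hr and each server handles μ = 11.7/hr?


Stability requires cμ > λ ⇔ c > λ/μ.
λ/μ = 23.73/11.7 = 2.0282
Minimum integer c = ⌊2.0282⌋ + 1 = 3
Check: 3·11.7 = 35.10 > 23.73, while 2·11.7 = 23.40 ≤ 23.73

Final: 3 servers


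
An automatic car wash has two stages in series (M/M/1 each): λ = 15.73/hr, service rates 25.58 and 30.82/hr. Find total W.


Each node sees arrival rate λ = 15.73/hr (tandem ⇒ throughput preserved).
W₁ = 1/(μ₁−λ) = 1/(25.58−15.73) = 0.10152 hr
W₂ = 1/(μ₂−λ) = 1/(30.82−15.73) = 0.06627 hr
W_total = W₁ + W₂ = 0.10152 + 0.06627 = 0.16779 hr

Final: 0.16779 hr


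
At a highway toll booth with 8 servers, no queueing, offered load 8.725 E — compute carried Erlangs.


B(8,8.725) = 0.274832 (Erlang-B)
Carried load = a(1 − B) = 8.725·(1 − 0.274832) = 8.725·0.725168 = 6.3271 E

Final: 6.3271 Erlangs


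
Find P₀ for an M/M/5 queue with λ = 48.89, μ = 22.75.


a = λ/μ = 48.89/22.75 = 2.1490; ρ = a/c = 0.4298
Σ_{k=0}^{4} a^k/k! (terms k=0..4) = 1.00000 + 2.14901 + 2.30912 + 1.65411 + 0.88868 = 8.00092
Tail: a^5/(5!(1−ρ)) = 45.83457/(120·0.5702) = 0.66986
P₀ = 1/(8.00092 + 0.66986) = 1/8.67079 = 0.115330

Final: 0.115330


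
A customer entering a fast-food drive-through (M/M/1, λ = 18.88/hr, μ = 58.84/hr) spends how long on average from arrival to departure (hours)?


W = 1/(μ−λ) = 1/(58.84 − 18.88) = 1/39.96 = 0.02503 hr

Final: 0.02503 hr


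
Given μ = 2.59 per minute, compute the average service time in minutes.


Mean service time = 1/μ = 1/2.59 minute = 0.38610 minute
In minutes: 0.38610 × 1 = 0.3861 min

Final: 0.3861 min


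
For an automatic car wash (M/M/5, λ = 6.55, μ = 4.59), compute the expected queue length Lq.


a = λ/μ = 1.4270; ρ = a/5 = 0.2854
P₀ = 0.239732
Lq = P₀·a^c·ρ / (c!·(1−ρ)²) = 0.239732·5.91757·0.2854/(120·0.51065)
= 0.006607

Final: 0.006607


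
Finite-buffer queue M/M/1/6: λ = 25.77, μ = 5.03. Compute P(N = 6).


ρ = λ/μ = 25.77/5.03 = 5.1233
P_K = (1−ρ)ρ^K/(1−ρ^(K+1)) = (-4.1233·18083.338046)/(1 − 92645.650384)
= -74562.312339/-92644.650384 = 0.804820

Final: 0.804820


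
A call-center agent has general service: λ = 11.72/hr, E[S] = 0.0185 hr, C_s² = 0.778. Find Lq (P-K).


ρ = λ·E[S] = 11.72·0.0185 = 0.2168
Lq = ρ²(1+C_s²)/(2(1−ρ)) = 0.04701·(1+0.778)/(2·0.7832)
= 0.04701·1.7780/1.5664 = 0.05336

Final: 0.05336


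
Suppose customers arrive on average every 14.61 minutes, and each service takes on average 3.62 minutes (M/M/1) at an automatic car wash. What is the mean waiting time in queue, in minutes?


λ = 60/14.61 = 4.1068 /hr
μ = 60/3.62 = 16.5746 /hr
ρ = λ/μ = 4.1068/16.5746 = 0.2478
Wq = ρ/(μ−λ) = 0.2478/(16.5746−4.1068) = 0.01987 hr
In minutes: 0.01987·60 = 1.192 min

Final: 1.192 min


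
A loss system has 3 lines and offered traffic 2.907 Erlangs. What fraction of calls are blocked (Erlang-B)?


B(c,a) = (a^c/c!) / Σ_{k=0}^{c} a^k/k!
a^3/3! = 4.094339
Σ terms (k=0..3): 1.00000 + 2.90700 + 4.22532 + 4.09434 = 12.226664
B = 4.094339/12.226664 = 0.334870

Final: 0.334870


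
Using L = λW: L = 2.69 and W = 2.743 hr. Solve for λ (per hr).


λ = L/W = 2.69/2.743 = 0.9807 /hr

Final: 0.9807 /hr


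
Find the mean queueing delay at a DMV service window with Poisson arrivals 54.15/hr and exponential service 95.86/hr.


ρ = 54.15/95.86 = 0.5649
Wq = ρ/(μ−λ) = 0.5649/(95.86 − 54.15) = 0.5649/41.71 = 0.01354 hr

Final: 0.01354 hr


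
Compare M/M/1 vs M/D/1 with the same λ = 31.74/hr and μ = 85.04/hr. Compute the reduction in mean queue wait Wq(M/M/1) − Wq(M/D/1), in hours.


ρ = 31.74/85.04 = 0.3732
Wq(M/M/1) = ρ/(μ−λ) = 0.3732/53.30 = 0.007003 hr
Wq(M/D/1) = ρ/(2(μ−λ)) = 0.003501 hr
Savings = 0.007003 − 0.003501 = 0.003501 hr

Final: 0.003501 hr


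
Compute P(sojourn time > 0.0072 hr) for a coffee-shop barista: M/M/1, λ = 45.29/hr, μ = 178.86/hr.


W ~ Exponential(μ−λ) for M/M/1.
μ − λ = 178.86 − 45.29 = 133.5700
P(W > t) = e^{−(μ−λ)t} = e^{−0.9617} = 0.382241

Final: 0.382241


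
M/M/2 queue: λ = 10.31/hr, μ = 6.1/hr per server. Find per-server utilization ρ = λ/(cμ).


ρ = λ/(cμ) = 10.31/(2·6.1) = 10.31/12.20 = 0.8451

Final: 0.8451


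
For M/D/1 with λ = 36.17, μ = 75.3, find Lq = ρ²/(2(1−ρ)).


ρ = 36.17/75.3 = 0.4803
M/D/1: Lq = ρ²/(2(1−ρ)) = 0.2307/(2·0.5197) = 0.22200

Final: 0.22200


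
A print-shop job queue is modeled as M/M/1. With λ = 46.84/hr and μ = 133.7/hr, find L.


ρ = λ/μ = 46.84/133.7 = 0.3503
L = ρ/(1−ρ) = 0.3503/(1 − 0.3503) = 0.3503/0.6497 = 0.5393

Final: 0.5393


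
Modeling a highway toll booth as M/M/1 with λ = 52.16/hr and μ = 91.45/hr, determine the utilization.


ρ = λ/μ = 52.16/91.45 = 0.5704

Final: 0.5704


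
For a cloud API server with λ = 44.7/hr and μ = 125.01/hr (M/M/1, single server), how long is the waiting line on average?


ρ = 44.7/125.01 = 0.3576
Lq = ρ²/(1−ρ) = 0.1279/0.6424 = 0.1990

Final: 0.1990


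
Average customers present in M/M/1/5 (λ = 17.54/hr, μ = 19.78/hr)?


ρ = 17.54/19.78 = 0.8868
L = ρ[1 − (K+1)ρ^K + Kρ^(K+1)] / [(1−ρ)(1−ρ^(K+1))]
Numerator: 0.8868·(1 − 6·0.548298 + 5·0.486205) = 0.125245
Denominator: (0.1132)·(0.513795) = 0.058185
L = 0.125245/0.058185 = 2.1525

Final: 2.1525


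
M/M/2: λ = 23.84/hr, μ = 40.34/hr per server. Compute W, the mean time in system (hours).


a = 0.5910; ρ = 0.2955; P₀ = 0.543819
Lq = P₀·a^c·ρ/(c!(1−ρ)²) = 0.05654
Wq = Lq/λ = 0.05654/23.84 = 0.002372 hr
W = Wq + 1/μ = 0.002372 + 0.02479 = 0.02716 hr

Final: 0.02716 hr


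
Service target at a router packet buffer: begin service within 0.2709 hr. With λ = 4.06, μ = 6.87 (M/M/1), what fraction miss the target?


ρ = 4.06/6.87 = 0.5910
P(Wq > t) = ρ·e^{−(μ−λ)t} = 0.5910·e^{−0.7612}
= 0.5910·0.467092 = 0.276040

Final: 0.276040


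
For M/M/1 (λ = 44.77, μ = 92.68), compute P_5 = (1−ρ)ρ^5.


ρ = 44.77/92.68 = 0.4831
P_n = (1−ρ)·ρ^n = (1 − 0.4831)·0.4831^5 = 0.5169·0.026303 = 0.013597

Final: 0.013597


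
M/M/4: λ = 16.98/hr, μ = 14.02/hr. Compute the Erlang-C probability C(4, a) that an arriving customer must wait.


a = λ/μ = 1.2111; ρ = a/4 = 0.3028
P₀ = 0.296806 (from M/M/c formula)
C(c,a) = [a^c/(c!(1−ρ))]·P₀ = [2.15159/(24·0.6972)]·0.296806
= 0.12858·0.296806 = 0.038164

Final: 0.038164


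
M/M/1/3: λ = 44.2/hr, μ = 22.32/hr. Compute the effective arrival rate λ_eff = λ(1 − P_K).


ρ = 1.9803; P_K = (1−ρ)ρ^3/(1−ρ^4) = 0.529451
λ_eff = λ(1 − P_K) = 44.2·(1 − 0.529451) = 44.2·0.470549 = 20.7983 /hr

Final: 20.7983 /hr


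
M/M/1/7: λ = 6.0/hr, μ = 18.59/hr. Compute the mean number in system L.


ρ = 6.0/18.59 = 0.3228
L = ρ[1 − (K+1)ρ^K + Kρ^(K+1)] / [(1−ρ)(1−ρ^(K+1))]
Numerator: 0.3228·(1 − 8·0.0003648 + 7·0.0001178) = 0.322078
Denominator: (0.6772)·(0.999882) = 0.677166
L = 0.322078/0.677166 = 0.4756

Final: 0.4756


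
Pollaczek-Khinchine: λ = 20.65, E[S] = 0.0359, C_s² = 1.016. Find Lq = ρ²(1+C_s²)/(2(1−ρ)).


ρ = λ·E[S] = 20.65·0.0359 = 0.7413
Lq = ρ²(1+C_s²)/(2(1−ρ)) = 0.5496·(1+1.016)/(2·0.2587)
= 0.5496·2.0160/0.5173 = 2.14167

Final: 2.14167


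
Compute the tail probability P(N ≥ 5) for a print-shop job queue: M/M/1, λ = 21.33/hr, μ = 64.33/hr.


ρ = 21.33/64.33 = 0.3316
P(N ≥ n) = ρ^n = 0.3316^5 = 0.004008

Final: 0.004008


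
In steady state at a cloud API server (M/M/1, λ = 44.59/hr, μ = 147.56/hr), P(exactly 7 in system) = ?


ρ = 44.59/147.56 = 0.3022
P_n = (1−ρ)·ρ^n = (1 − 0.3022)·0.3022^7 = 0.6978·0.0002301 = 0.0001606

Final: 0.0001606


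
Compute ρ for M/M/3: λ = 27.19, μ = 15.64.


ρ = λ/(cμ) = 27.19/(3·15.64) = 27.19/46.92 = 0.5795

Final: 0.5795


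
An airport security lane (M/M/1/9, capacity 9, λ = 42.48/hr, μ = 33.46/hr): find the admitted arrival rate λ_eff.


ρ = 1.2696; P_K = (1−ρ)ρ^9/(1−ρ^10) = 0.233829
λ_eff = λ(1 − P_K) = 42.48·(1 − 0.233829) = 42.48·0.766171 = 32.5469 /hr

Final: 32.5469 /hr


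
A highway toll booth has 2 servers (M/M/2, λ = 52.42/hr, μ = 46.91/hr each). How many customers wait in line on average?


a = λ/μ = 1.1175; ρ = a/2 = 0.5587
P₀ = 0.283096
Lq = P₀·a^c·ρ / (c!·(1−ρ)²) = 0.283096·1.24871·0.5587/(2·0.19472)
= 0.50718

Final: 0.50718


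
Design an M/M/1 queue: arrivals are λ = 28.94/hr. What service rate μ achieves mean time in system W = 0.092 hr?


W = 1/(μ−λ) ⇒ μ − λ = 1/W = 1/0.092 = 10.8696
μ = λ + 1/W = 28.94 + 10.8696 = 39.8096 per hr

Final: 39.8096 /hr


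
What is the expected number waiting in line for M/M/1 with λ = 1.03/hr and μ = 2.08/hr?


ρ = 1.03/2.08 = 0.4952
Lq = ρ²/(1−ρ) = 0.2452/0.5048 = 0.4858

Final: 0.4858


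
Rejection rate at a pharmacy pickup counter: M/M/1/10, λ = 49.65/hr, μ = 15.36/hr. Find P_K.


ρ = λ/μ = 49.65/15.36 = 3.2324
P_K = (1−ρ)ρ^K/(1−ρ^(K+1)) = (-2.2324·124531.830356)/(1 − 402539.412575)
= -278007.582220/-402538.412575 = 0.690636

Final: 0.690636


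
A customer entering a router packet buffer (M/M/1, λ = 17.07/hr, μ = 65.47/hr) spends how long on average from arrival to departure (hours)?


W = 1/(μ−λ) = 1/(65.47 − 17.07) = 1/48.40 = 0.02066 hr

Final: 0.02066 hr


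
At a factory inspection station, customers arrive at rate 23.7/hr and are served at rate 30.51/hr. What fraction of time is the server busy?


ρ = λ/μ = 23.7/30.51 = 0.7768

Final: 0.7768


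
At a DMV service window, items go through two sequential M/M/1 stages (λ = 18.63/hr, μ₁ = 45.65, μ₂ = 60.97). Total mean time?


Each node sees arrival rate λ = 18.63/hr (tandem ⇒ throughput preserved).
W₁ = 1/(μ₁−λ) = 1/(45.65−18.63) = 0.03701 hr
W₂ = 1/(μ₂−λ) = 1/(60.97−18.63) = 0.02362 hr
W_total = W₁ + W₂ = 0.03701 + 0.02362 = 0.06063 hr

Final: 0.06063 hr


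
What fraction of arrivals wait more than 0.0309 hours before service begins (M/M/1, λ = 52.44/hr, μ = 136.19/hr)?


ρ = 52.44/136.19 = 0.3851
P(Wq > t) = ρ·e^{−(μ−λ)t} = 0.3851·e^{−2.5879}
= 0.3851·0.075180 = 0.028948

Final: 0.028948


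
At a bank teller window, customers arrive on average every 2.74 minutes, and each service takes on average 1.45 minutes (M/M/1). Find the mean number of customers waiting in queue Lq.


λ = 60/2.74 = 21.8978 /hr
μ = 60/1.45 = 41.3793 /hr
ρ = λ/μ = 21.8978/41.3793 = 0.5292
Lq = ρ²/(1−ρ) = 0.2800/0.4708 = 0.5948

Final: 0.5948


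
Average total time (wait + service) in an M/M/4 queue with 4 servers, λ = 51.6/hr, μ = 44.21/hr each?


a = 1.1672; ρ = 0.2918; P₀ = 0.310322
Lq = P₀·a^c·ρ/(c!(1−ρ)²) = 0.01396
Wq = Lq/λ = 0.01396/51.6 = 0.0002705 hr
W = Wq + 1/μ = 0.0002705 + 0.02262 = 0.02289 hr

Final: 0.02289 hr


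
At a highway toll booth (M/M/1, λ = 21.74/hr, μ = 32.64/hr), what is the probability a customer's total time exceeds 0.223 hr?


W ~ Exponential(μ−λ) for M/M/1.
μ − λ = 32.64 − 21.74 = 10.9000
P(W > t) = e^{−(μ−λ)t} = e^{−2.4307} = 0.087975

Final: 0.087975


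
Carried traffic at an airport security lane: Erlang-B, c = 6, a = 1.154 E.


B(6,1.154) = 0.001035 (Erlang-B)
Carried load = a(1 − B) = 1.154·(1 − 0.001035) = 1.154·0.998965 = 1.1528 E

Final: 1.1528 Erlangs


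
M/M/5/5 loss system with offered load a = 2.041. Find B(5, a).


B(c,a) = (a^c/c!) / Σ_{k=0}^{c} a^k/k!
a^5/5! = 0.295144
Σ terms (k=0..5): 1.00000 + 2.04100 + 2.08284 + 1.41703 + 0.72304 + 0.29514 = 7.559048
B = 0.295144/7.559048 = 0.039045

Final: 0.039045


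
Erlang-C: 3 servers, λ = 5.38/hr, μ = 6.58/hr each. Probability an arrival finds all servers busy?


a = λ/μ = 0.8176; ρ = a/3 = 0.2725
P₀ = 0.439151 (from M/M/c formula)
C(c,a) = [a^c/(c!(1−ρ))]·P₀ = [0.54660/(6·0.7275)]·0.439151
= 0.12523·0.439151 = 0.054995

Final: 0.054995


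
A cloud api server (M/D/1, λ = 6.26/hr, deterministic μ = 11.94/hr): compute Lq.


ρ = 6.26/11.94 = 0.5243
M/D/1: Lq = ρ²/(2(1−ρ)) = 0.2749/(2·0.4757) = 0.28891

Final: 0.28891


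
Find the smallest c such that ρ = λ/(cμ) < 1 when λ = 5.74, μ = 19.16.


Stability requires cμ > λ ⇔ c > λ/μ.
λ/μ = 5.74/19.16 = 0.2996
Minimum integer c = ⌊0.2996⌋ + 1 = 1
Check: 1·19.16 = 19.16 > 5.74, while 0·19.16 = 0.00 ≤ 5.74

Final: 1 servers


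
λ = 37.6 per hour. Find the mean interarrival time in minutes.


Mean interarrival time = 1/λ = 1/37.6 hour = 0.02660 hour
In minutes: 0.02660 × 60 = 1.5957 min

Final: 1.5957 min


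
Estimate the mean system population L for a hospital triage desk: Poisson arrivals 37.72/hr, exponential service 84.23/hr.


ρ = λ/μ = 37.72/84.23 = 0.4478
L = ρ/(1−ρ) = 0.4478/(1 − 0.4478) = 0.4478/0.5522 = 0.8110

Final: 0.8110


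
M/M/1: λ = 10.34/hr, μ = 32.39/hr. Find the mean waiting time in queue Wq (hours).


ρ = 10.34/32.39 = 0.3192
Wq = ρ/(μ−λ) = 0.3192/(32.39 − 10.34) = 0.3192/22.05 = 0.01448 hr

Final: 0.01448 hr


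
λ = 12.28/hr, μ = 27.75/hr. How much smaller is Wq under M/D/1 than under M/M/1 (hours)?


ρ = 12.28/27.75 = 0.4425
Wq(M/M/1) = ρ/(μ−λ) = 0.4425/15.47 = 0.02861 hr
Wq(M/D/1) = ρ/(2(μ−λ)) = 0.01430 hr
Savings = 0.02861 − 0.01430 = 0.01430 hr

Final: 0.01430 hr


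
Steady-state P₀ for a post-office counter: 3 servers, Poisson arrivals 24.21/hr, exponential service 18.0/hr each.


a = λ/μ = 24.21/18.0 = 1.3450; ρ = a/c = 0.4483
Σ_{k=0}^{2} a^k/k! (terms k=0..2) = 1.00000 + 1.34500 + 0.90451 = 3.24951
Tail: a^3/(3!(1−ρ)) = 2.43314/(6·0.5517) = 0.73509
P₀ = 1/(3.24951 + 0.73509) = 1/3.98460 = 0.250966

Final: 0.250966


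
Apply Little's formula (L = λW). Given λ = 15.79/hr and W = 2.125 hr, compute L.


L = λW = 15.79·2.125 = 33.5538

Final: 33.5538


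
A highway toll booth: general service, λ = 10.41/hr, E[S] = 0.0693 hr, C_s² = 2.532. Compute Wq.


ρ = λ·E[S] = 10.41·0.0693 = 0.7214
E[S²] = E[S]²(1+C_s²) = 0.0693²·(1+2.532) = 0.016962
Wq = λ·E[S²]/(2(1−ρ)) = 10.41·0.016962/(2·0.2786) = 0.31692 hr

Final: 0.31692 hr


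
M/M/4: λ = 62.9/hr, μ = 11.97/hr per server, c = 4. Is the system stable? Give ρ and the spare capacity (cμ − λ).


Total capacity cμ = 4·11.97 = 47.88/hr
ρ = λ/(cμ) = 62.9/47.88 = 1.3137
Stable ⇔ ρ < 1: NO
Spare capacity = cμ − λ = 47.88 − 62.9 = -15.02/hr

Final: ρ = 1.3137; unstable; margin = -15.02/hr


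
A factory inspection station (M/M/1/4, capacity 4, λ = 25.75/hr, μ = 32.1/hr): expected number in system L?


ρ = 25.75/32.1 = 0.8022
L = ρ[1 − (K+1)ρ^K + Kρ^(K+1)] / [(1−ρ)(1−ρ^(K+1))]
Numerator: 0.8022·(1 − 5·0.414084 + 4·0.332170) = 0.207171
Denominator: (0.1978)·(0.667830) = 0.132110
L = 0.207171/0.132110 = 1.5682

Final: 1.5682


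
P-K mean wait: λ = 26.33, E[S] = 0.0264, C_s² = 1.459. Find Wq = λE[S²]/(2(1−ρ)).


ρ = λ·E[S] = 26.33·0.0264 = 0.6951
E[S²] = E[S]²(1+C_s²) = 0.0264²·(1+1.459) = 0.001714
Wq = λ·E[S²]/(2(1−ρ)) = 26.33·0.001714/(2·0.3049) = 0.07400 hr

Final: 0.07400 hr


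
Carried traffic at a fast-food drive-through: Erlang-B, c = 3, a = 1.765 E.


B(3,1.765) = 0.174918 (Erlang-B)
Carried load = a(1 − B) = 1.765·(1 − 0.174918) = 1.765·0.825082 = 1.4563 E

Final: 1.4563 Erlangs


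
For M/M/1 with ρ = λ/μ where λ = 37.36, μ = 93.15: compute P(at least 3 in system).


ρ = 37.36/93.15 = 0.4011
P(N ≥ n) = ρ^n = 0.4011^3 = 0.064517

Final: 0.064517


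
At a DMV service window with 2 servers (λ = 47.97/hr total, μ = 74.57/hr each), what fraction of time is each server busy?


ρ = λ/(cμ) = 47.97/(2·74.57) = 47.97/149.14 = 0.3216

Final: 0.3216


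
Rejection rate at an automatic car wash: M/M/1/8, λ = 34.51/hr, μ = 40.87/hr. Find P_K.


ρ = λ/μ = 34.51/40.87 = 0.8444
P_K = (1−ρ)ρ^K/(1−ρ^(K+1)) = (0.1556·0.258418)/(1 − 0.218204)
= 0.040214/0.781796 = 0.051438

Final: 0.051438


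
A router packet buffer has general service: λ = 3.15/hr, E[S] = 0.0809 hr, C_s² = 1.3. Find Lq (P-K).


ρ = λ·E[S] = 3.15·0.0809 = 0.2548
Lq = ρ²(1+C_s²)/(2(1−ρ)) = 0.06494·(1+1.3)/(2·0.7452)
= 0.06494·2.3000/1.4903 = 0.10022

Final: 0.10022


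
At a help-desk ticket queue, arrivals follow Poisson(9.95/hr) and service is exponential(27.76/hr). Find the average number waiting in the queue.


ρ = 9.95/27.76 = 0.3584
Lq = ρ²/(1−ρ) = 0.1285/0.6416 = 0.2002

Final: 0.2002


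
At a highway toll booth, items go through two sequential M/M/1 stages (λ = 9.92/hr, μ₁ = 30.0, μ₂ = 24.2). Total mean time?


Each node sees arrival rate λ = 9.92/hr (tandem ⇒ throughput preserved).
W₁ = 1/(μ₁−λ) = 1/(30.0−9.92) = 0.04980 hr
W₂ = 1/(μ₂−λ) = 1/(24.2−9.92) = 0.07003 hr
W_total = W₁ + W₂ = 0.04980 + 0.07003 = 0.11983 hr

Final: 0.11983 hr


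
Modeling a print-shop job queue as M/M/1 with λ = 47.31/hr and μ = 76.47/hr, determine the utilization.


ρ = λ/μ = 47.31/76.47 = 0.6187

Final: 0.6187


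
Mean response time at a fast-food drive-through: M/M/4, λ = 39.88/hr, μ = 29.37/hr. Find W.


a = 1.3578; ρ = 0.3395; P₀ = 0.255662
Lq = P₀·a^c·ρ/(c!(1−ρ)²) = 0.02817
Wq = Lq/λ = 0.02817/39.88 = 0.0007065 hr
W = Wq + 1/μ = 0.0007065 + 0.03405 = 0.03475 hr

Final: 0.03475 hr


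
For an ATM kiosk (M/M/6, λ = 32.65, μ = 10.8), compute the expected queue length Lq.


a = λ/μ = 3.0231; ρ = a/6 = 0.5039
P₀ = 0.047802
Lq = P₀·a^c·ρ / (c!·(1−ρ)²) = 0.047802·763.40778·0.5039/(720·0.24616)
= 0.10374

Final: 0.10374


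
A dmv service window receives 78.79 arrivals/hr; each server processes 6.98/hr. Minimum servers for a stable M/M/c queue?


Stability requires cμ > λ ⇔ c > λ/μ.
λ/μ = 78.79/6.98 = 11.2880
Minimum integer c = ⌊11.2880⌋ + 1 = 12
Check: 12·6.98 = 83.76 > 78.79, while 11·6.98 = 76.78 ≤ 78.79

Final: 12 servers


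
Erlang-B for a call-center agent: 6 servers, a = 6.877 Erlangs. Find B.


B(c,a) = (a^c/c!) / Σ_{k=0}^{c} a^k/k!
a^6/6! = 146.913481
Σ terms (k=0..6): 1.00000 + 6.87700 + 23.64656 + 54.20581 + 93.19334 + 128.17811 + 146.91348 = 454.014303
B = 146.913481/454.014303 = 0.323588

Final: 0.323588


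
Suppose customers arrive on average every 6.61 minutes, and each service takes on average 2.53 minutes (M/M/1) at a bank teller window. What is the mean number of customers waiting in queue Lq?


λ = 60/6.61 = 9.0772 /hr
μ = 60/2.53 = 23.7154 /hr
ρ = λ/μ = 9.0772/23.7154 = 0.3828
Lq = ρ²/(1−ρ) = 0.1465/0.6172 = 0.2373

Final: 0.2373


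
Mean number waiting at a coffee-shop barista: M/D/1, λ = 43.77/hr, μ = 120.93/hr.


ρ = 43.77/120.93 = 0.3619
M/D/1: Lq = ρ²/(2(1−ρ)) = 0.1310/(2·0.6381) = 0.10266

Final: 0.10266


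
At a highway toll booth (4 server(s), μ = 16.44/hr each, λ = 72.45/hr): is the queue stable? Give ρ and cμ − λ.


Total capacity cμ = 4·16.44 = 65.76/hr
ρ = λ/(cμ) = 72.45/65.76 = 1.1017
Stable ⇔ ρ < 1: NO
Spare capacity = cμ − λ = 65.76 − 72.45 = -6.69/hr

Final: ρ = 1.1017; unstable; margin = -6.69/hr


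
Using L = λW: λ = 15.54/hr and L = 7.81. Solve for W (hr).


W = L/λ = 7.81/15.54 = 0.5026 hr

Final: 0.5026 hr


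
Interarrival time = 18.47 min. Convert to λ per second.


λ = 1/(interarrival time) in consistent units.
1 second = 0.0166667 min, so λ = 0.0166667/18.47 = 0.0009024 per second

Final: 0.0009024 /sec


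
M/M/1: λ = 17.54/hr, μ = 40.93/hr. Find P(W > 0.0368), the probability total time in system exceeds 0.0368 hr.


W ~ Exponential(μ−λ) for M/M/1.
μ − λ = 40.93 − 17.54 = 23.3900
P(W > t) = e^{−(μ−λ)t} = e^{−0.8608} = 0.422844

Final: 0.422844


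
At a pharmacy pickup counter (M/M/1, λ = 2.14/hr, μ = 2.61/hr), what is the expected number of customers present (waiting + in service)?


ρ = λ/μ = 2.14/2.61 = 0.8199
L = ρ/(1−ρ) = 0.8199/(1 − 0.8199) = 0.8199/0.1801 = 4.5532

Final: 4.5532


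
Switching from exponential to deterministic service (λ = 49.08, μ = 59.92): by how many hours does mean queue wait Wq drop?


ρ = 49.08/59.92 = 0.8191
Wq(M/M/1) = ρ/(μ−λ) = 0.8191/10.84 = 0.07556 hr
Wq(M/D/1) = ρ/(2(μ−λ)) = 0.03778 hr
Savings = 0.07556 − 0.03778 = 0.03778 hr

Final: 0.03778 hr


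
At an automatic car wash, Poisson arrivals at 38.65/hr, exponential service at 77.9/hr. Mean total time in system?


W = 1/(μ−λ) = 1/(77.9 − 38.65) = 1/39.25 = 0.02548 hr

Final: 0.02548 hr


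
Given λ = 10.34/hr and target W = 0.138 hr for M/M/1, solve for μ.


W = 1/(μ−λ) ⇒ μ − λ = 1/W = 1/0.138 = 7.2464
μ = λ + 1/W = 10.34 + 7.2464 = 17.5864 per hr

Final: 17.5864 /hr


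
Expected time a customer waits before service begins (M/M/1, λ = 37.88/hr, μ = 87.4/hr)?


ρ = 37.88/87.4 = 0.4334
Wq = ρ/(μ−λ) = 0.4334/(87.4 − 37.88) = 0.4334/49.52 = 0.008752 hr

Final: 0.008752 hr


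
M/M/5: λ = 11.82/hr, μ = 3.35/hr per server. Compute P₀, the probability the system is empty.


a = λ/μ = 11.82/3.35 = 3.5284; ρ = a/c = 0.7057
Σ_{k=0}^{4} a^k/k! (terms k=0..4) = 1.00000 + 3.52836 + 6.22466 + 7.32094 + 6.45772 = 24.53168
Tail: a^5/(5!(1−ρ)) = 546.84387/(120·0.2943) = 15.48282
P₀ = 1/(24.53168 + 15.48282) = 1/40.01449 = 0.024991

Final: 0.024991


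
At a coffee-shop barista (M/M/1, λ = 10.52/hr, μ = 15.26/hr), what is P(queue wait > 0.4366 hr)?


ρ = 10.52/15.26 = 0.6894
P(Wq > t) = ρ·e^{−(μ−λ)t} = 0.6894·e^{−2.0695}
= 0.6894·0.126251 = 0.087035

Final: 0.087035


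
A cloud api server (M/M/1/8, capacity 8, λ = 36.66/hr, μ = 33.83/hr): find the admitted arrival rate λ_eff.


ρ = 1.0837; P_K = (1−ρ)ρ^8/(1−ρ^9) = 0.149974
λ_eff = λ(1 − P_K) = 36.66·(1 − 0.149974) = 36.66·0.850026 = 31.1619 /hr

Final: 31.1619 /hr


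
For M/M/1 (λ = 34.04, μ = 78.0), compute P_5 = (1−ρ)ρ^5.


ρ = 34.04/78.0 = 0.4364
P_n = (1−ρ)·ρ^n = (1 − 0.4364)·0.4364^5 = 0.5636·0.015830 = 0.008921

Final: 0.008921


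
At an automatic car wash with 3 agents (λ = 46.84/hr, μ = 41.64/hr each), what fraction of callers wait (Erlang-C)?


a = λ/μ = 1.1249; ρ = a/3 = 0.3750
P₀ = 0.318766 (from M/M/c formula)
C(c,a) = [a^c/(c!(1−ρ))]·P₀ = [1.42337/(6·0.6250)]·0.318766
= 0.37954·0.318766 = 0.120985

Final: 0.120985


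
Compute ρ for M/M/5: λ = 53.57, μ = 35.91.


ρ = λ/(cμ) = 53.57/(5·35.91) = 53.57/179.55 = 0.2984

Final: 0.2984


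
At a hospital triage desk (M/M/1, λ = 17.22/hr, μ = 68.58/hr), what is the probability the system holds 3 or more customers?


ρ = 17.22/68.58 = 0.2511
P(N ≥ n) = ρ^n = 0.2511^3 = 0.015831

Final: 0.015831
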